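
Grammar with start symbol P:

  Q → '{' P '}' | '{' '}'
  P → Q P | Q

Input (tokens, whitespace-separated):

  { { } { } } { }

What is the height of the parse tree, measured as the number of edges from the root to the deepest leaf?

[P [Q { [P [Q { }] [P [Q { }]]] }] [P [Q { }]]]

5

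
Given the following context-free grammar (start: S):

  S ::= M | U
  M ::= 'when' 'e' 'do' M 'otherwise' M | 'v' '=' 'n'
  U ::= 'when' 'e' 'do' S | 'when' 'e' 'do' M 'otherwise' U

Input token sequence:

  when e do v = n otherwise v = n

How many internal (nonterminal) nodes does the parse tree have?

4

[S [M when e do [M v = n] otherwise [M v = n]]]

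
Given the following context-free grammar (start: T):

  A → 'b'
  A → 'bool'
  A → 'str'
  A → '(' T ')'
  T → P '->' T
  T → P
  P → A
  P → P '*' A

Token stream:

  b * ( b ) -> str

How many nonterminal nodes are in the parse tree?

11

[T [P [P [A b]] * [A ( [T [P [A b]]] )]] -> [T [P [A str]]]]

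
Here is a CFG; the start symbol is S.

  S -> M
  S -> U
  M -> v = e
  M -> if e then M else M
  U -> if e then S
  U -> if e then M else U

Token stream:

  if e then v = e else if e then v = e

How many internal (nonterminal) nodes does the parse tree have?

6

[S [U if e then [M v = e] else [U if e then [S [M v = e]]]]]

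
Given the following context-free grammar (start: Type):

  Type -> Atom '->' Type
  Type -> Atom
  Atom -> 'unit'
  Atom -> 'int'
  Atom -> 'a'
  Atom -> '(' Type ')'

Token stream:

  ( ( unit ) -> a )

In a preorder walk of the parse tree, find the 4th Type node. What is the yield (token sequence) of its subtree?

a

[Type [Atom ( [Type [Atom ( [Type [Atom unit]] )] -> [Type [Atom a]]] )]]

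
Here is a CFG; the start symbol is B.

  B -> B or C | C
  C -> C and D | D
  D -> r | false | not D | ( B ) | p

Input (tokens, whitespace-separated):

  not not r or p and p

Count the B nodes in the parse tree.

[B [B [C [D not [D not [D r]]]]] or [C [C [D p]] and [D p]]]

2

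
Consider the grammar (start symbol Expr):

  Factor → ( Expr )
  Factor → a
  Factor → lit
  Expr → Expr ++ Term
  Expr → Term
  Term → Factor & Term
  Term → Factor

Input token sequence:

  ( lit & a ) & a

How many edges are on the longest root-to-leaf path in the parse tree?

7

[Expr [Term [Factor ( [Expr [Term [Factor lit] & [Term [Factor a]]]] )] & [Term [Factor a]]]]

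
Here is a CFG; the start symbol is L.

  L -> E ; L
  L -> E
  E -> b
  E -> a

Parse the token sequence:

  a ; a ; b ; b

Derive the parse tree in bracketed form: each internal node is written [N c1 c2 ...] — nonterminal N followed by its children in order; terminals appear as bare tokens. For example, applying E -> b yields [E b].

L
E ; L
a ; L
a ; E ; L
a ; a ; L
a ; a ; E ; L
a ; a ; b ; L
a ; a ; b ; E
a ; a ; b ; b

[L [E a] ; [L [E a] ; [L [E b] ; [L [E b]]]]]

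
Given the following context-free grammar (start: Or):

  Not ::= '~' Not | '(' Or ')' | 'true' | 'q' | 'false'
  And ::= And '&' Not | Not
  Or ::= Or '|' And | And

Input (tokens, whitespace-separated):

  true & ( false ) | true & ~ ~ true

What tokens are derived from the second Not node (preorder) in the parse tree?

[Or [Or [And [And [Not true]] & [Not ( [Or [And [Not false]]] )]]] | [And [And [Not true]] & [Not ~ [Not ~ [Not true]]]]]

( false )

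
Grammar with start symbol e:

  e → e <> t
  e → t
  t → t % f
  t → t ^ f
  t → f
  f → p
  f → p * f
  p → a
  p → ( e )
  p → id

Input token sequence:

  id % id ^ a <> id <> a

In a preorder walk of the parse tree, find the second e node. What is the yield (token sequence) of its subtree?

[e [e [e [t [t [t [f [p id]]] % [f [p id]]] ^ [f [p a]]]] <> [t [f [p id]]]] <> [t [f [p a]]]]

id % id ^ a <> id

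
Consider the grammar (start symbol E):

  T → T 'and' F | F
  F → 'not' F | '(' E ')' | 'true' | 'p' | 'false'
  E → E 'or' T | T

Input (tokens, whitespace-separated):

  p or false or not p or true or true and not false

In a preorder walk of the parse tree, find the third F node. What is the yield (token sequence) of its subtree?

[E [E [E [E [E [T [F p]]] or [T [F false]]] or [T [F not [F p]]]] or [T [F true]]] or [T [T [F true]] and [F not [F false]]]]

not p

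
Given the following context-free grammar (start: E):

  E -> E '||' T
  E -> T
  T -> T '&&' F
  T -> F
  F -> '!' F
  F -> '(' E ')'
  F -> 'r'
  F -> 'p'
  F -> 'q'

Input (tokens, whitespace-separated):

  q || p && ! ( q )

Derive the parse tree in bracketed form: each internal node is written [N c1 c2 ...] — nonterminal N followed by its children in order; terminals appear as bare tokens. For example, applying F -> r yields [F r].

E
E || T
T || T
F || T
q || T
q || T && F
q || F && F
q || p && F
q || p && ! F
q || p && ! ( E )
q || p && ! ( T )
q || p && ! ( F )
q || p && ! ( q )

[E [E [T [F q]]] || [T [T [F p]] && [F ! [F ( [E [T [F q]]] )]]]]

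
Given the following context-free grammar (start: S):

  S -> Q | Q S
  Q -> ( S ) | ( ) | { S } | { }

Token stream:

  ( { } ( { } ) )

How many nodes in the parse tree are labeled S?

4

[S [Q ( [S [Q { }] [S [Q ( [S [Q { }]] )]]] )]]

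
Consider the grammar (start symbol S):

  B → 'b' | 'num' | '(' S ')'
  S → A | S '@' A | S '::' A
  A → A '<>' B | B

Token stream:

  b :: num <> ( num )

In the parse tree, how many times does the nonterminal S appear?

[S [S [A [B b]]] :: [A [A [B num]] <> [B ( [S [A [B num]]] )]]]

3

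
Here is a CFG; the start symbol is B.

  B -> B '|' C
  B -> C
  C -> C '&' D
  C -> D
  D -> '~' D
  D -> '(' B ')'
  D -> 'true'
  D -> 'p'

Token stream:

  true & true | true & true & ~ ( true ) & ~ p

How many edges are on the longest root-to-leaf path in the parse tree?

8

[B [B [C [C [D true]] & [D true]]] | [C [C [C [C [D true]] & [D true]] & [D ~ [D ( [B [C [D true]]] )]]] & [D ~ [D p]]]]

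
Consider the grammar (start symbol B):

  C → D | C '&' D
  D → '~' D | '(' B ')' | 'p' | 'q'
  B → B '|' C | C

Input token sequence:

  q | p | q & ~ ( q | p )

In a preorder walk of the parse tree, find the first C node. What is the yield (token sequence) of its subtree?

[B [B [B [C [D q]]] | [C [D p]]] | [C [C [D q]] & [D ~ [D ( [B [B [C [D q]]] | [C [D p]]] )]]]]

q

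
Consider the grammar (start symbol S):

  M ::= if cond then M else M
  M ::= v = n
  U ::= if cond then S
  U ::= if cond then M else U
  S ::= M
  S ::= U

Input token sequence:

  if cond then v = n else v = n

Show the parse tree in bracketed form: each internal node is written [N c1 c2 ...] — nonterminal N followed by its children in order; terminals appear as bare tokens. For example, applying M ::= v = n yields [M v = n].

S
M
if cond then M else M
if cond then v = n else M
if cond then v = n else v = n

[S [M if cond then [M v = n] else [M v = n]]]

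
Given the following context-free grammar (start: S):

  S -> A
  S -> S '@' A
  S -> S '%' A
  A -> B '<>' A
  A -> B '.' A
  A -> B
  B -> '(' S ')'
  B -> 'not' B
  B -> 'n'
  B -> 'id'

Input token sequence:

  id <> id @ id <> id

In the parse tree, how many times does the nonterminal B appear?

4

[S [S [A [B id] <> [A [B id]]]] @ [A [B id] <> [A [B id]]]]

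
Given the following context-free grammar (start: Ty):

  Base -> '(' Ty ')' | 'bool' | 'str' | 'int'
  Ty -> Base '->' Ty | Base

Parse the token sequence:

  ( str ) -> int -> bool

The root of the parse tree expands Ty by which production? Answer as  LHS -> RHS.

[Ty [Base ( [Ty [Base str]] )] -> [Ty [Base int] -> [Ty [Base bool]]]]

Ty -> Base '->' Ty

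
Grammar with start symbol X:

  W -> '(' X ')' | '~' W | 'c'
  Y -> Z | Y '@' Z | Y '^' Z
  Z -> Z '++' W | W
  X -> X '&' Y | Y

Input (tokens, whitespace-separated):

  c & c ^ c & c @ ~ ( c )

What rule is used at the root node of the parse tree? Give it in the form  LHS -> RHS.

X -> X '&' Y

[X [X [X [Y [Z [W c]]]] & [Y [Y [Z [W c]]] ^ [Z [W c]]]] & [Y [Y [Z [W c]]] @ [Z [W ~ [W ( [X [Y [Z [W c]]]] )]]]]]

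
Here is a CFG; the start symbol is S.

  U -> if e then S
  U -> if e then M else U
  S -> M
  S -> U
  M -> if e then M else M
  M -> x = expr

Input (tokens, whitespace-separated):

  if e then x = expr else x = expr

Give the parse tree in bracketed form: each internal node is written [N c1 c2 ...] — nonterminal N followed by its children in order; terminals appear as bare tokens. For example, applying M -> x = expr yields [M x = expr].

S
M
if e then M else M
if e then x = expr else M
if e then x = expr else x = expr

[S [M if e then [M x = expr] else [M x = expr]]]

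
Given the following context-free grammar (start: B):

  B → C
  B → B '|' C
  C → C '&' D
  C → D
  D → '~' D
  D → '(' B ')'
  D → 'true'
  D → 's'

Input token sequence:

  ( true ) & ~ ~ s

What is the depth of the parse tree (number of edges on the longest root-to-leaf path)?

7

[B [C [C [D ( [B [C [D true]]] )]] & [D ~ [D ~ [D s]]]]]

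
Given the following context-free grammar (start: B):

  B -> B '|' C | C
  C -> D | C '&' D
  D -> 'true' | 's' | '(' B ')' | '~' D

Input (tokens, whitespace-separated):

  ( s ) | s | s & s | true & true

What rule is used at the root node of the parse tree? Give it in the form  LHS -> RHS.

[B [B [B [B [C [D ( [B [C [D s]]] )]]] | [C [D s]]] | [C [C [D s]] & [D s]]] | [C [C [D true]] & [D true]]]

B -> B '|' C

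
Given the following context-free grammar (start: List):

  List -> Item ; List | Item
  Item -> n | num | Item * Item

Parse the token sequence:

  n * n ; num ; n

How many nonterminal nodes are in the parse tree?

[List [Item [Item n] * [Item n]] ; [List [Item num] ; [List [Item n]]]]

8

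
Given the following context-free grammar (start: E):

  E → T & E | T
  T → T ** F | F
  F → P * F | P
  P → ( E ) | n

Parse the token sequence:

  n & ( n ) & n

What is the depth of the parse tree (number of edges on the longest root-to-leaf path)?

9

[E [T [F [P n]]] & [E [T [F [P ( [E [T [F [P n]]]] )]]] & [E [T [F [P n]]]]]]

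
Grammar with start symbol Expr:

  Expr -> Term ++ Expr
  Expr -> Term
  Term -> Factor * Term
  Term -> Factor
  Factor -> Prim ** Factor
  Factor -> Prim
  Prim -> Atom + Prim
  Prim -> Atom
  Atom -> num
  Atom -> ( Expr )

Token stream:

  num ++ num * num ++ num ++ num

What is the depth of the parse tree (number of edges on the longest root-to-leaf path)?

8

[Expr [Term [Factor [Prim [Atom num]]]] ++ [Expr [Term [Factor [Prim [Atom num]]] * [Term [Factor [Prim [Atom num]]]]] ++ [Expr [Term [Factor [Prim [Atom num]]]] ++ [Expr [Term [Factor [Prim [Atom num]]]]]]]]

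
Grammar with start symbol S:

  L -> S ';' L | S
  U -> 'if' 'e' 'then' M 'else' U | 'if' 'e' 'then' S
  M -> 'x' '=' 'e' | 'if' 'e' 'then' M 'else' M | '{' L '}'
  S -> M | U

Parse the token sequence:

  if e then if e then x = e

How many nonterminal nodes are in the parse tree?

[S [U if e then [S [U if e then [S [M x = e]]]]]]

6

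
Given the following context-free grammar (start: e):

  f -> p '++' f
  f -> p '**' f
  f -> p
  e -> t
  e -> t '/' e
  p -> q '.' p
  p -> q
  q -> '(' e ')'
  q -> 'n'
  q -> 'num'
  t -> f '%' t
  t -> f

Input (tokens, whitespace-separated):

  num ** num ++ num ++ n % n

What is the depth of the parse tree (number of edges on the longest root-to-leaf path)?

[e [t [f [p [q num]] ** [f [p [q num]] ++ [f [p [q num]] ++ [f [p [q n]]]]]] % [t [f [p [q n]]]]]]

8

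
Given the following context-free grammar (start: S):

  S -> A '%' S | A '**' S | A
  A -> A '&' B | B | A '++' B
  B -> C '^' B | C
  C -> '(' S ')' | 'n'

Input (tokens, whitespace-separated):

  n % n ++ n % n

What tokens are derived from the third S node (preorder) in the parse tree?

[S [A [B [C n]]] % [S [A [A [B [C n]]] ++ [B [C n]]] % [S [A [B [C n]]]]]]

n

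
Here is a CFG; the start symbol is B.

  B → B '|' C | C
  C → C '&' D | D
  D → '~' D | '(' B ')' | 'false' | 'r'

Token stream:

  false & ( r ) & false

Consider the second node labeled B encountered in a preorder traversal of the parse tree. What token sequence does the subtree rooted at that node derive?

r

[B [C [C [C [D false]] & [D ( [B [C [D r]]] )]] & [D false]]]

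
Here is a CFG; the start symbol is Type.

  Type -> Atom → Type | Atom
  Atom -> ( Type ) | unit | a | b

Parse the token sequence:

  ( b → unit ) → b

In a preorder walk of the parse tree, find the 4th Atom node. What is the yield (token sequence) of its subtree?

[Type [Atom ( [Type [Atom b] → [Type [Atom unit]]] )] → [Type [Atom b]]]

b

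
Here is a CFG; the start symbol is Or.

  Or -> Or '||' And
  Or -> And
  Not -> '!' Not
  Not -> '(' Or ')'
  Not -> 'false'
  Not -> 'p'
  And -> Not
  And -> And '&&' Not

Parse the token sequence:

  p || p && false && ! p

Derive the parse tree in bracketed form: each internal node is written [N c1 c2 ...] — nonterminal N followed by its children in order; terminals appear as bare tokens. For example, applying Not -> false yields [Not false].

Or
Or || And
And || And
Not || And
p || And
p || And && Not
p || And && Not && Not
p || Not && Not && Not
p || p && Not && Not
p || p && false && Not
p || p && false && ! Not
p || p && false && ! p

[Or [Or [And [Not p]]] || [And [And [And [Not p]] && [Not false]] && [Not ! [Not p]]]]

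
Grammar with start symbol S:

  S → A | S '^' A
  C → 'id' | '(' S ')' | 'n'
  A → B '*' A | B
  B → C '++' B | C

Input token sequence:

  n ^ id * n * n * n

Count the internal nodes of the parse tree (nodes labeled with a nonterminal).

[S [S [A [B [C n]]]] ^ [A [B [C id]] * [A [B [C n]] * [A [B [C n]] * [A [B [C n]]]]]]]

17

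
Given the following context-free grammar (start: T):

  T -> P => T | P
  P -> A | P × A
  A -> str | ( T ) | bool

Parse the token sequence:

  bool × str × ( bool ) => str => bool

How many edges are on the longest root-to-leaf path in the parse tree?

[T [P [P [P [A bool]] × [A str]] × [A ( [T [P [A bool]]] )]] => [T [P [A str]] => [T [P [A bool]]]]]

6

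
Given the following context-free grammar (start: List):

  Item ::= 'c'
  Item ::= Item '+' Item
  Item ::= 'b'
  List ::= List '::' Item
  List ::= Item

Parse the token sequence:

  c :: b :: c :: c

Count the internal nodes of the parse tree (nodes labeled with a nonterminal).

[List [List [List [List [Item c]] :: [Item b]] :: [Item c]] :: [Item c]]

8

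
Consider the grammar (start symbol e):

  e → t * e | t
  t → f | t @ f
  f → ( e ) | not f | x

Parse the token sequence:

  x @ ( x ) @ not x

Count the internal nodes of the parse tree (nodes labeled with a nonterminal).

[e [t [t [t [f x]] @ [f ( [e [t [f x]]] )]] @ [f not [f x]]]]

11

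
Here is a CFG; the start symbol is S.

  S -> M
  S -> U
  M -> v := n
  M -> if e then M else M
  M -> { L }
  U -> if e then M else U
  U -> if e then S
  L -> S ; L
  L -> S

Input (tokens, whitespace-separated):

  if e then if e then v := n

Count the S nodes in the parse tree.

[S [U if e then [S [U if e then [S [M v := n]]]]]]

3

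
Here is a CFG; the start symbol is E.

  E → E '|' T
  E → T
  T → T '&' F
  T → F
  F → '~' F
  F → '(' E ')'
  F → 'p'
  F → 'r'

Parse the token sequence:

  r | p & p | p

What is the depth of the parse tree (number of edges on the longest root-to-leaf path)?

[E [E [E [T [F r]]] | [T [T [F p]] & [F p]]] | [T [F p]]]

5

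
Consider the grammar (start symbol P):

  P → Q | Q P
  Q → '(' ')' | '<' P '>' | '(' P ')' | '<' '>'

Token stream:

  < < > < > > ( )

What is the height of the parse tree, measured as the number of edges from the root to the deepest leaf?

5

[P [Q < [P [Q < >] [P [Q < >]]] >] [P [Q ( )]]]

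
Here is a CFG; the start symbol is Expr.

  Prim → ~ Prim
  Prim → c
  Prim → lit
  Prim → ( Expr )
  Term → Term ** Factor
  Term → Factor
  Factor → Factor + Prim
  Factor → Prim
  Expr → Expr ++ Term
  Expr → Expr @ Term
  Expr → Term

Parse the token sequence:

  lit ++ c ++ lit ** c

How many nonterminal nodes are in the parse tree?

15

[Expr [Expr [Expr [Term [Factor [Prim lit]]]] ++ [Term [Factor [Prim c]]]] ++ [Term [Term [Factor [Prim lit]]] ** [Factor [Prim c]]]]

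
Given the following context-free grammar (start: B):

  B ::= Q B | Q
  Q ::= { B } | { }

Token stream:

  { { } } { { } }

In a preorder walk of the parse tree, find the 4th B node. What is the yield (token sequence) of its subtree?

[B [Q { [B [Q { }]] }] [B [Q { [B [Q { }]] }]]]

{ }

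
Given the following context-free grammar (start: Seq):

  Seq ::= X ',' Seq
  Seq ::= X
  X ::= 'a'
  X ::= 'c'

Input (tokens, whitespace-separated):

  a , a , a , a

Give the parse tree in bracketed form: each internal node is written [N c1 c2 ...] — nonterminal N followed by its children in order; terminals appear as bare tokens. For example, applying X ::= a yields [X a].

Seq
X , Seq
a , Seq
a , X , Seq
a , a , Seq
a , a , X , Seq
a , a , a , Seq
a , a , a , X
a , a , a , a

[Seq [X a] , [Seq [X a] , [Seq [X a] , [Seq [X a]]]]]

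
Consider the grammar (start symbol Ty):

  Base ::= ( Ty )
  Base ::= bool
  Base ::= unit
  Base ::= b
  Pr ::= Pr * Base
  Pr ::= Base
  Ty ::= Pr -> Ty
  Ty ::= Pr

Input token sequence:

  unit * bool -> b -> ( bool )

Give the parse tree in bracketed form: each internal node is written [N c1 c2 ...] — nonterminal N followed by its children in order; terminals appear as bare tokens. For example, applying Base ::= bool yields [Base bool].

Ty
Pr -> Ty
Pr * Base -> Ty
Base * Base -> Ty
unit * Base -> Ty
unit * bool -> Ty
unit * bool -> Pr -> Ty
unit * bool -> Base -> Ty
unit * bool -> b -> Ty
unit * bool -> b -> Pr
unit * bool -> b -> Base
unit * bool -> b -> ( Ty )
unit * bool -> b -> ( Pr )
unit * bool -> b -> ( Base )
unit * bool -> b -> ( bool )

[Ty [Pr [Pr [Base unit]] * [Base bool]] -> [Ty [Pr [Base b]] -> [Ty [Pr [Base ( [Ty [Pr [Base bool]]] )]]]]]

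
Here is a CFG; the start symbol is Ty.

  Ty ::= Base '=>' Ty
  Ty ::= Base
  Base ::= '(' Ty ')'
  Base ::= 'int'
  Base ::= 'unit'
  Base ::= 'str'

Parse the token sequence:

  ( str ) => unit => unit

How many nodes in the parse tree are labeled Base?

[Ty [Base ( [Ty [Base str]] )] => [Ty [Base unit] => [Ty [Base unit]]]]

4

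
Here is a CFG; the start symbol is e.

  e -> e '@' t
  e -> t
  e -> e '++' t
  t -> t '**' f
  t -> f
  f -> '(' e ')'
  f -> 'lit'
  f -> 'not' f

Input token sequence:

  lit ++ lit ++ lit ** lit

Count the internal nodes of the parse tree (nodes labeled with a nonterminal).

[e [e [e [t [f lit]]] ++ [t [f lit]]] ++ [t [t [f lit]] ** [f lit]]]

11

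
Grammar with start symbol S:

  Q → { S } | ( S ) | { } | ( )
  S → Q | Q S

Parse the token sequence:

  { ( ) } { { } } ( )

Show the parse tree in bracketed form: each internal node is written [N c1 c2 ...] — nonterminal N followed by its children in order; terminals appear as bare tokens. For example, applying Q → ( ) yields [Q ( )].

S
Q S
{ S } S
{ Q } S
{ ( ) } S
{ ( ) } Q S
{ ( ) } { S } S
{ ( ) } { Q } S
{ ( ) } { { } } S
{ ( ) } { { } } Q
{ ( ) } { { } } ( )

[S [Q { [S [Q ( )]] }] [S [Q { [S [Q { }]] }] [S [Q ( )]]]]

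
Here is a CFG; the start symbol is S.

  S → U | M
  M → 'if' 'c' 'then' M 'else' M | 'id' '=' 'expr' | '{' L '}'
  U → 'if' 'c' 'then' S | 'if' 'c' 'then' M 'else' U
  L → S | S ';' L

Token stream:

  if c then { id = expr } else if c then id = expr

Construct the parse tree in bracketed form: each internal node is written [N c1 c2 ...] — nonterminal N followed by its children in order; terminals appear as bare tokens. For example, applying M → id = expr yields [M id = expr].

S
U
if c then M else U
if c then { L } else U
if c then { S } else U
if c then { M } else U
if c then { id = expr } else U
if c then { id = expr } else if c then S
if c then { id = expr } else if c then M
if c then { id = expr } else if c then id = expr

[S [U if c then [M { [L [S [M id = expr]]] }] else [U if c then [S [M id = expr]]]]]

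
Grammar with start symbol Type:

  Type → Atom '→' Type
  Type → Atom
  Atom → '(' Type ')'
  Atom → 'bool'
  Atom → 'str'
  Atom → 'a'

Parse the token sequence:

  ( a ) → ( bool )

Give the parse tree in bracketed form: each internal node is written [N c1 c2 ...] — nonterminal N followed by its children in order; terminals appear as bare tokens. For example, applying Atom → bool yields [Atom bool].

[Type [Atom ( [Type [Atom a]] )] → [Type [Atom ( [Type [Atom bool]] )]]]

Type
Atom → Type
( Type ) → Type
( Atom ) → Type
( a ) → Type
( a ) → Atom
( a ) → ( Type )
( a ) → ( Atom )
( a ) → ( bool )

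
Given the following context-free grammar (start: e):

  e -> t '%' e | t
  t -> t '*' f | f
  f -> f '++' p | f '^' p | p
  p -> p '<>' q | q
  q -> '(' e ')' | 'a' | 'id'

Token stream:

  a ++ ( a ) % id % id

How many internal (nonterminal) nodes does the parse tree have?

23

[e [t [f [f [p [q a]]] ++ [p [q ( [e [t [f [p [q a]]]]] )]]]] % [e [t [f [p [q id]]]] % [e [t [f [p [q id]]]]]]]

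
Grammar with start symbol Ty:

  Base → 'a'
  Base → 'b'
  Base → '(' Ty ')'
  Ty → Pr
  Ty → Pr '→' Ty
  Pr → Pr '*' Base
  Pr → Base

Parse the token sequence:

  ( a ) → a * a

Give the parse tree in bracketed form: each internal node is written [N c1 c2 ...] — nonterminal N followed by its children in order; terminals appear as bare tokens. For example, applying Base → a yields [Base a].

[Ty [Pr [Base ( [Ty [Pr [Base a]]] )]] → [Ty [Pr [Pr [Base a]] * [Base a]]]]

Ty
Pr → Ty
Base → Ty
( Ty ) → Ty
( Pr ) → Ty
( Base ) → Ty
( a ) → Ty
( a ) → Pr
( a ) → Pr * Base
( a ) → Base * Base
( a ) → a * Base
( a ) → a * a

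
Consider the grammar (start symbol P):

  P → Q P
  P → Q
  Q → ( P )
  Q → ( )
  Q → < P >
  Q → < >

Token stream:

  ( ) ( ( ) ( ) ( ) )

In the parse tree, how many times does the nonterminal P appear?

[P [Q ( )] [P [Q ( [P [Q ( )] [P [Q ( )] [P [Q ( )]]]] )]]]

5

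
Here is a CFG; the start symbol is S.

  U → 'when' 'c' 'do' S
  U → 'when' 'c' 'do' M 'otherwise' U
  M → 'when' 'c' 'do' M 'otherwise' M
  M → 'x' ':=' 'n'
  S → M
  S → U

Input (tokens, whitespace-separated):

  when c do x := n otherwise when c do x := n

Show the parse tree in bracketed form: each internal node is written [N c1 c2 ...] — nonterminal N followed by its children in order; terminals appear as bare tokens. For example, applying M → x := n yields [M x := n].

S
U
when c do M otherwise U
when c do x := n otherwise U
when c do x := n otherwise when c do S
when c do x := n otherwise when c do M
when c do x := n otherwise when c do x := n

[S [U when c do [M x := n] otherwise [U when c do [S [M x := n]]]]]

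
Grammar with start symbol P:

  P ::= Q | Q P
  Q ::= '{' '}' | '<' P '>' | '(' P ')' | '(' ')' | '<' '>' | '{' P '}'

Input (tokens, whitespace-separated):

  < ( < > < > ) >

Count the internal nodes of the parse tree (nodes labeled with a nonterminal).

8

[P [Q < [P [Q ( [P [Q < >] [P [Q < >]]] )]] >]]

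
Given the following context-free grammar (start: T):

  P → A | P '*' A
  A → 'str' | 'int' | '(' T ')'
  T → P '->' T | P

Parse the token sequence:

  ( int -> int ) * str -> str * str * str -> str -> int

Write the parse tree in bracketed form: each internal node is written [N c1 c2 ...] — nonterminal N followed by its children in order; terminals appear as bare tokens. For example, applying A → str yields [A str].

[T [P [P [A ( [T [P [A int]] -> [T [P [A int]]]] )]] * [A str]] -> [T [P [P [P [A str]] * [A str]] * [A str]] -> [T [P [A str]] -> [T [P [A int]]]]]]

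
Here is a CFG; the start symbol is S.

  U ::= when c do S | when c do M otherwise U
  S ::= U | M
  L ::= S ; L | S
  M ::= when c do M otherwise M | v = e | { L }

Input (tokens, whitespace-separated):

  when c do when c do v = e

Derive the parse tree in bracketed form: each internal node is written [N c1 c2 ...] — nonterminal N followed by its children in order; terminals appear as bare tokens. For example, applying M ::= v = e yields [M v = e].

S
U
when c do S
when c do U
when c do when c do S
when c do when c do M
when c do when c do v = e

[S [U when c do [S [U when c do [S [M v = e]]]]]]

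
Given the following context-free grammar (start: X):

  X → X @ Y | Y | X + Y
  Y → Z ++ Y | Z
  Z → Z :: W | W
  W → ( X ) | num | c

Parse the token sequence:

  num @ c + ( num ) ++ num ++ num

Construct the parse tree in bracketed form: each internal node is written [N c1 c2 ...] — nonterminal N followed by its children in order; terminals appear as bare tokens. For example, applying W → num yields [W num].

[X [X [X [Y [Z [W num]]]] @ [Y [Z [W c]]]] + [Y [Z [W ( [X [Y [Z [W num]]]] )]] ++ [Y [Z [W num]] ++ [Y [Z [W num]]]]]]

X
X + Y
X @ Y + Y
Y @ Y + Y
Z @ Y + Y
W @ Y + Y
num @ Y + Y
num @ Z + Y
num @ W + Y
num @ c + Y
num @ c + Z ++ Y
num @ c + W ++ Y
num @ c + ( X ) ++ Y
num @ c + ( Y ) ++ Y
num @ c + ( Z ) ++ Y
num @ c + ( W ) ++ Y
num @ c + ( num ) ++ Y
num @ c + ( num ) ++ Z ++ Y
num @ c + ( num ) ++ W ++ Y
num @ c + ( num ) ++ num ++ Y
num @ c + ( num ) ++ num ++ Z
num @ c + ( num ) ++ num ++ W
num @ c + ( num ) ++ num ++ num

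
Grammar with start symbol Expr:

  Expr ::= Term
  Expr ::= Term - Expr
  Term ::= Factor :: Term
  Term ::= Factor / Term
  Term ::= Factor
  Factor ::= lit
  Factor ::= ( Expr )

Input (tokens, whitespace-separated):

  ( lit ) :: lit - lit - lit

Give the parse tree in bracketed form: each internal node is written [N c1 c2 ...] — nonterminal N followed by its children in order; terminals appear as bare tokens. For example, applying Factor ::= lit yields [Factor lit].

[Expr [Term [Factor ( [Expr [Term [Factor lit]]] )] :: [Term [Factor lit]]] - [Expr [Term [Factor lit]] - [Expr [Term [Factor lit]]]]]

Expr
Term - Expr
Factor :: Term - Expr
( Expr ) :: Term - Expr
( Term ) :: Term - Expr
( Factor ) :: Term - Expr
( lit ) :: Term - Expr
( lit ) :: Factor - Expr
( lit ) :: lit - Expr
( lit ) :: lit - Term - Expr
( lit ) :: lit - Factor - Expr
( lit ) :: lit - lit - Expr
( lit ) :: lit - lit - Term
( lit ) :: lit - lit - Factor
( lit ) :: lit - lit - lit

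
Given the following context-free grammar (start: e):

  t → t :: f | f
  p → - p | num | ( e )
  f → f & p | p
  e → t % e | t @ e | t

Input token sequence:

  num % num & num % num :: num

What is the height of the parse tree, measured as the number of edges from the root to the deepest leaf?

7

[e [t [f [p num]]] % [e [t [f [f [p num]] & [p num]]] % [e [t [t [f [p num]]] :: [f [p num]]]]]]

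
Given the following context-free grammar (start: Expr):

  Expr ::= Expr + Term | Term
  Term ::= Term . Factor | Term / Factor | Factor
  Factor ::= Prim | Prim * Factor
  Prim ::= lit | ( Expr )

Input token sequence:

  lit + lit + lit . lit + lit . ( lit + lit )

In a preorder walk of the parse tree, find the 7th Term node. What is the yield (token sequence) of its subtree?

lit

[Expr [Expr [Expr [Expr [Term [Factor [Prim lit]]]] + [Term [Factor [Prim lit]]]] + [Term [Term [Factor [Prim lit]]] . [Factor [Prim lit]]]] + [Term [Term [Factor [Prim lit]]] . [Factor [Prim ( [Expr [Expr [Term [Factor [Prim lit]]]] + [Term [Factor [Prim lit]]]] )]]]]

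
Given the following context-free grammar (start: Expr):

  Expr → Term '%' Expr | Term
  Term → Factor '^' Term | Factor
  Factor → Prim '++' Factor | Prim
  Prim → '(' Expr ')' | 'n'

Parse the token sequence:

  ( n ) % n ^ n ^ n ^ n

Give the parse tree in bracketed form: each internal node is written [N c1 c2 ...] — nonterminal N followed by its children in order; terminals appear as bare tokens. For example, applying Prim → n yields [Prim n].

Expr
Term % Expr
Factor % Expr
Prim % Expr
( Expr ) % Expr
( Term ) % Expr
( Factor ) % Expr
( Prim ) % Expr
( n ) % Expr
( n ) % Term
( n ) % Factor ^ Term
( n ) % Prim ^ Term
( n ) % n ^ Term
( n ) % n ^ Factor ^ Term
( n ) % n ^ Prim ^ Term
( n ) % n ^ n ^ Term
( n ) % n ^ n ^ Factor ^ Term
( n ) % n ^ n ^ Prim ^ Term
( n ) % n ^ n ^ n ^ Term
( n ) % n ^ n ^ n ^ Factor
( n ) % n ^ n ^ n ^ Prim
( n ) % n ^ n ^ n ^ n

[Expr [Term [Factor [Prim ( [Expr [Term [Factor [Prim n]]]] )]]] % [Expr [Term [Factor [Prim n]] ^ [Term [Factor [Prim n]] ^ [Term [Factor [Prim n]] ^ [Term [Factor [Prim n]]]]]]]]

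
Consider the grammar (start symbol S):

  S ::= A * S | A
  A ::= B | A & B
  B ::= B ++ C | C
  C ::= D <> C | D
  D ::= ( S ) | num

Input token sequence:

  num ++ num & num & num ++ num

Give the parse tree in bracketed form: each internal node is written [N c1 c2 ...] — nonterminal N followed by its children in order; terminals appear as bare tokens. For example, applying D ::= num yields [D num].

[S [A [A [A [B [B [C [D num]]] ++ [C [D num]]]] & [B [C [D num]]]] & [B [B [C [D num]]] ++ [C [D num]]]]]

S
A
A & B
A & B & B
B & B & B
B ++ C & B & B
C ++ C & B & B
D ++ C & B & B
num ++ C & B & B
num ++ D & B & B
num ++ num & B & B
num ++ num & C & B
num ++ num & D & B
num ++ num & num & B
num ++ num & num & B ++ C
num ++ num & num & C ++ C
num ++ num & num & D ++ C
num ++ num & num & num ++ C
num ++ num & num & num ++ D
num ++ num & num & num ++ num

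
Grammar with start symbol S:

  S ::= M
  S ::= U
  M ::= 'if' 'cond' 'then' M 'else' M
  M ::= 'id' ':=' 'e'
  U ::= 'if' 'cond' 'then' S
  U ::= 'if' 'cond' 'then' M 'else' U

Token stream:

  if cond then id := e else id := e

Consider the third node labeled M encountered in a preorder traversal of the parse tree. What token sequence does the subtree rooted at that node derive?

[S [M if cond then [M id := e] else [M id := e]]]

id := e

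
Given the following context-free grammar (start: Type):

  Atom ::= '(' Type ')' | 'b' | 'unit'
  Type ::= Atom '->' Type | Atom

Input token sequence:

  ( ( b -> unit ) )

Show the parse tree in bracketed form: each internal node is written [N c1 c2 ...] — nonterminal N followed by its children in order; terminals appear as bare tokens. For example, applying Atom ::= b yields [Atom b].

[Type [Atom ( [Type [Atom ( [Type [Atom b] -> [Type [Atom unit]]] )]] )]]

Type
Atom
( Type )
( Atom )
( ( Type ) )
( ( Atom -> Type ) )
( ( b -> Type ) )
( ( b -> Atom ) )
( ( b -> unit ) )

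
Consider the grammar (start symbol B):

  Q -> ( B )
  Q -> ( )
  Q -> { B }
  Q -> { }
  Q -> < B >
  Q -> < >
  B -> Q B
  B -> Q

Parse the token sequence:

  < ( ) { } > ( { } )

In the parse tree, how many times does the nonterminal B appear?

[B [Q < [B [Q ( )] [B [Q { }]]] >] [B [Q ( [B [Q { }]] )]]]

5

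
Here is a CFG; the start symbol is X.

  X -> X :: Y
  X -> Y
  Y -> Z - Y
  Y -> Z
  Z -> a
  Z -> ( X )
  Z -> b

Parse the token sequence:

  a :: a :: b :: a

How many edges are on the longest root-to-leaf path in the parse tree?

[X [X [X [X [Y [Z a]]] :: [Y [Z a]]] :: [Y [Z b]]] :: [Y [Z a]]]

6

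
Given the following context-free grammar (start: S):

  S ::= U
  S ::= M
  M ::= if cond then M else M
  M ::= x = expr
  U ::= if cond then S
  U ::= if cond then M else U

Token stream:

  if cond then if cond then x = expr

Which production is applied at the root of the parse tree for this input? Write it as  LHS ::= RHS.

S ::= U

[S [U if cond then [S [U if cond then [S [M x = expr]]]]]]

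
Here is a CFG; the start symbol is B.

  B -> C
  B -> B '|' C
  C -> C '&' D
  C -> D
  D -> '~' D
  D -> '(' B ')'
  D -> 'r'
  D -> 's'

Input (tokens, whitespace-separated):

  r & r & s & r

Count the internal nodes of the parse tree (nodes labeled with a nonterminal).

[B [C [C [C [C [D r]] & [D r]] & [D s]] & [D r]]]

9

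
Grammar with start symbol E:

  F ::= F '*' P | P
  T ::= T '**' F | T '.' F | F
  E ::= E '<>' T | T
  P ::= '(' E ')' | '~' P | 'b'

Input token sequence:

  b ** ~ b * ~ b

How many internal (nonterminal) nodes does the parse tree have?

[E [T [T [F [P b]]] ** [F [F [P ~ [P b]]] * [P ~ [P b]]]]]

11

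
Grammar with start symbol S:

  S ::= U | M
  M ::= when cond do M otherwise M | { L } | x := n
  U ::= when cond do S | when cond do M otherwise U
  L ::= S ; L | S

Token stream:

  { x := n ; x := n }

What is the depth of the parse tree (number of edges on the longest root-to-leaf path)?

6

[S [M { [L [S [M x := n]] ; [L [S [M x := n]]]] }]]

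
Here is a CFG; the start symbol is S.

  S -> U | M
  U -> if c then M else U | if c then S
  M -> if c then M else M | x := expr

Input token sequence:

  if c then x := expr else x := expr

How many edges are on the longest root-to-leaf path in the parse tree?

3

[S [M if c then [M x := expr] else [M x := expr]]]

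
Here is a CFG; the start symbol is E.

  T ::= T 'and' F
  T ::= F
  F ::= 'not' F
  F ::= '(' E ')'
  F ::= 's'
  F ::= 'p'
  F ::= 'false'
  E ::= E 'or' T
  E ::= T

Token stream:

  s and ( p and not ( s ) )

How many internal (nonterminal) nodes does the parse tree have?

[E [T [T [F s]] and [F ( [E [T [T [F p]] and [F not [F ( [E [T [F s]]] )]]]] )]]]

14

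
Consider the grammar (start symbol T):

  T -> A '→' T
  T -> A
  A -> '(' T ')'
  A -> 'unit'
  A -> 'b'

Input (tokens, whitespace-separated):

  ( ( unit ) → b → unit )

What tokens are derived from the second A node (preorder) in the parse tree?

( unit )

[T [A ( [T [A ( [T [A unit]] )] → [T [A b] → [T [A unit]]]] )]]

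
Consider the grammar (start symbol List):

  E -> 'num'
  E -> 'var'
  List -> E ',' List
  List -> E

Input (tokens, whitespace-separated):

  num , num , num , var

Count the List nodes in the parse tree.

[List [E num] , [List [E num] , [List [E num] , [List [E var]]]]]

4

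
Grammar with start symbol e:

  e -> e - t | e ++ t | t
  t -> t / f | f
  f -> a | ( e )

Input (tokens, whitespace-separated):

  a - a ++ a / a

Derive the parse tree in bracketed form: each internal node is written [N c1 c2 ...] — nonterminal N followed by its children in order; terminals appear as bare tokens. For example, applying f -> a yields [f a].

e
e ++ t
e - t ++ t
t - t ++ t
f - t ++ t
a - t ++ t
a - f ++ t
a - a ++ t
a - a ++ t / f
a - a ++ f / f
a - a ++ a / f
a - a ++ a / a

[e [e [e [t [f a]]] - [t [f a]]] ++ [t [t [f a]] / [f a]]]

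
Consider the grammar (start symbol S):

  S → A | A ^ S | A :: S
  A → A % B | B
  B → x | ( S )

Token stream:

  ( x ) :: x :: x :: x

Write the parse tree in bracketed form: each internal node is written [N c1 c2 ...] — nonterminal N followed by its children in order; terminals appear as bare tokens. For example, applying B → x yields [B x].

[S [A [B ( [S [A [B x]]] )]] :: [S [A [B x]] :: [S [A [B x]] :: [S [A [B x]]]]]]

S
A :: S
B :: S
( S ) :: S
( A ) :: S
( B ) :: S
( x ) :: S
( x ) :: A :: S
( x ) :: B :: S
( x ) :: x :: S
( x ) :: x :: A :: S
( x ) :: x :: B :: S
( x ) :: x :: x :: S
( x ) :: x :: x :: A
( x ) :: x :: x :: B
( x ) :: x :: x :: x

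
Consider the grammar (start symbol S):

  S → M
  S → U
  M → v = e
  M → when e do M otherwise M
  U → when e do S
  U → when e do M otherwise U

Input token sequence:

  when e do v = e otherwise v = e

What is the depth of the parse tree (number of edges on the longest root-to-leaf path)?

[S [M when e do [M v = e] otherwise [M v = e]]]

3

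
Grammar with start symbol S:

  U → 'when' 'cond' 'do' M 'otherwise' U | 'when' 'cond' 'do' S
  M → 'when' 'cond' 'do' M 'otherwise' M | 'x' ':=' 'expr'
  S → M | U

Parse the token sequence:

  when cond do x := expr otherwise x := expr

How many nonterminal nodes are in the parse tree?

4

[S [M when cond do [M x := expr] otherwise [M x := expr]]]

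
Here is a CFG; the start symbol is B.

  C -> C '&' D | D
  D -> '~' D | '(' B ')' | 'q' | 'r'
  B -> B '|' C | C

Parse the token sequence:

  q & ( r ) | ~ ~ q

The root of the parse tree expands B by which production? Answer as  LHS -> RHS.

[B [B [C [C [D q]] & [D ( [B [C [D r]]] )]]] | [C [D ~ [D ~ [D q]]]]]

B -> B '|' C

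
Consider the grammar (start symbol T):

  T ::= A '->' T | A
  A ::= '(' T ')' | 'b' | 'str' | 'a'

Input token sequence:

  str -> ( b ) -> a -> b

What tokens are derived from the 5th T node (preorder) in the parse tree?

[T [A str] -> [T [A ( [T [A b]] )] -> [T [A a] -> [T [A b]]]]]

b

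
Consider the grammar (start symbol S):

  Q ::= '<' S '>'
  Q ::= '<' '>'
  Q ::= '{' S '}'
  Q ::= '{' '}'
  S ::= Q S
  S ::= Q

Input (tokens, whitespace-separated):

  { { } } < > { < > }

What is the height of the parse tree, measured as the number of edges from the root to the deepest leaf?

6

[S [Q { [S [Q { }]] }] [S [Q < >] [S [Q { [S [Q < >]] }]]]]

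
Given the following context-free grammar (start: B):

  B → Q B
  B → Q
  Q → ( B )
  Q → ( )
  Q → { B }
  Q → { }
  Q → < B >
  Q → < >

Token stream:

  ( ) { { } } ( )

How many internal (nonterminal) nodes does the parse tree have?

[B [Q ( )] [B [Q { [B [Q { }]] }] [B [Q ( )]]]]

8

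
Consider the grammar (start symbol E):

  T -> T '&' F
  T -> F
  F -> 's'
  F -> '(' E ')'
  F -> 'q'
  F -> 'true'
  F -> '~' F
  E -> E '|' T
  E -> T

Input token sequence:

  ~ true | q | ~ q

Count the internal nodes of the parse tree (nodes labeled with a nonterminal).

[E [E [E [T [F ~ [F true]]]] | [T [F q]]] | [T [F ~ [F q]]]]

11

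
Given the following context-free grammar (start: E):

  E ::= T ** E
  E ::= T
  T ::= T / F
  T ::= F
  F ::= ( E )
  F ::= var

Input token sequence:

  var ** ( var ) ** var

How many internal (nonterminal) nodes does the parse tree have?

[E [T [F var]] ** [E [T [F ( [E [T [F var]]] )]] ** [E [T [F var]]]]]

12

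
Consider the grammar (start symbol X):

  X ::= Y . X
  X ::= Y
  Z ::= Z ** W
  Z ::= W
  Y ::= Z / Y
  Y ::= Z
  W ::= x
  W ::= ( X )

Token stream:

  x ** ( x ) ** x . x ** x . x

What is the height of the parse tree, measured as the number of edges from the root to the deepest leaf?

[X [Y [Z [Z [Z [W x]] ** [W ( [X [Y [Z [W x]]]] )]] ** [W x]]] . [X [Y [Z [Z [W x]] ** [W x]]] . [X [Y [Z [W x]]]]]]

9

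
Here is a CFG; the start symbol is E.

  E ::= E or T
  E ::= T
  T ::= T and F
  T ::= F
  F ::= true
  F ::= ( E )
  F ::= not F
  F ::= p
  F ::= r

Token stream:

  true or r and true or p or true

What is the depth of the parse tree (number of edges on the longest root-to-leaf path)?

6

[E [E [E [E [T [F true]]] or [T [T [F r]] and [F true]]] or [T [F p]]] or [T [F true]]]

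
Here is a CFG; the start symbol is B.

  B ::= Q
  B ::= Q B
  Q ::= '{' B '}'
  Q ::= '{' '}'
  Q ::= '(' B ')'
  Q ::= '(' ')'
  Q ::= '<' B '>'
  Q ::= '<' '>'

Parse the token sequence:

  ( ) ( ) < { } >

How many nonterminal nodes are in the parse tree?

[B [Q ( )] [B [Q ( )] [B [Q < [B [Q { }]] >]]]]

8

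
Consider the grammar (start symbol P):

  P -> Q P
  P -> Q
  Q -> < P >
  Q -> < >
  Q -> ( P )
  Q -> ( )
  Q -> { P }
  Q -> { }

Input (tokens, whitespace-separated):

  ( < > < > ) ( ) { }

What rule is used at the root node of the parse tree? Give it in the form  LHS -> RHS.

P -> Q P

[P [Q ( [P [Q < >] [P [Q < >]]] )] [P [Q ( )] [P [Q { }]]]]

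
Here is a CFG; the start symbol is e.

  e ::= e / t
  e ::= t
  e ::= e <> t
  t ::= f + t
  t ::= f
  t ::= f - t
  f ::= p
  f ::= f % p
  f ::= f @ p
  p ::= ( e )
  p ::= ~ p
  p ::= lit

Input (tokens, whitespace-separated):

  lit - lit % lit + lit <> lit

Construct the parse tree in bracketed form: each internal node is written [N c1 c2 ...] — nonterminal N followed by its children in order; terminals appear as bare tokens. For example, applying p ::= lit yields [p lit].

[e [e [t [f [p lit]] - [t [f [f [p lit]] % [p lit]] + [t [f [p lit]]]]]] <> [t [f [p lit]]]]

e
e <> t
t <> t
f - t <> t
p - t <> t
lit - t <> t
lit - f + t <> t
lit - f % p + t <> t
lit - p % p + t <> t
lit - lit % p + t <> t
lit - lit % lit + t <> t
lit - lit % lit + f <> t
lit - lit % lit + p <> t
lit - lit % lit + lit <> t
lit - lit % lit + lit <> f
lit - lit % lit + lit <> p
lit - lit % lit + lit <> lit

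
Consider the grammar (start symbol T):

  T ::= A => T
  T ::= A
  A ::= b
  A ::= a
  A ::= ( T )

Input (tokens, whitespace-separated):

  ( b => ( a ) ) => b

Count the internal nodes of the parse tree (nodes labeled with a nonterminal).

[T [A ( [T [A b] => [T [A ( [T [A a]] )]]] )] => [T [A b]]]

10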